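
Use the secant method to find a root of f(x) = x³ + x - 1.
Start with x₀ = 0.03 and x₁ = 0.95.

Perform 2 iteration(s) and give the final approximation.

f(x) = x³ + x - 1
x₀ = 0.03, x₁ = 0.95

Secant formula: x_{n+1} = x_n - f(x_n)(x_n - x_{n-1})/(f(x_n) - f(x_{n-1}))

Iteration 1:
  f(0.030000) = -0.969973
  f(0.950000) = 0.807375
  x_2 = 0.950000 - 0.807375×(0.950000 - 0.030000)/(0.807375 - (-0.969973))
       = 0.532082
Iteration 2:
  f(0.950000) = 0.807375
  f(0.532082) = -0.317279
  x_3 = 0.532082 - (-0.317279)×(0.532082 - 0.950000)/(-0.317279 - 0.807375)
       = 0.649982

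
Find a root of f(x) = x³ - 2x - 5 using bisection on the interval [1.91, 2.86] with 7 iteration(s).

f(x) = x³ - 2x - 5
Initial interval: [1.91, 2.86]

Iteration 1:
  c_1 = (1.910000 + 2.860000)/2 = 2.385000
  f(c_1) = f(2.385000) = 3.796417
  f(a) × f(c) < 0, new interval: [1.910000, 2.385000]
Iteration 2:
  c_2 = (1.910000 + 2.385000)/2 = 2.147500
  f(c_2) = f(2.147500) = 0.608747
  f(a) × f(c) < 0, new interval: [1.910000, 2.147500]
Iteration 3:
  c_3 = (1.910000 + 2.147500)/2 = 2.028750
  f(c_3) = f(2.028750) = -0.707517
  f(a) × f(c) ≥ 0, new interval: [2.028750, 2.147500]
Iteration 4:
  c_4 = (2.028750 + 2.147500)/2 = 2.088125
  f(c_4) = f(2.088125) = -0.071470
  f(a) × f(c) ≥ 0, new interval: [2.088125, 2.147500]
Iteration 5:
  c_5 = (2.088125 + 2.147500)/2 = 2.117812
  f(c_5) = f(2.117812) = 0.263039
  f(a) × f(c) < 0, new interval: [2.088125, 2.117812]
Iteration 6:
  c_6 = (2.088125 + 2.117812)/2 = 2.102969
  f(c_6) = f(2.102969) = 0.094395
  f(a) × f(c) < 0, new interval: [2.088125, 2.102969]
Iteration 7:
  c_7 = (2.088125 + 2.102969)/2 = 2.095547
  f(c_7) = f(2.095547) = 0.011116
  f(a) × f(c) < 0, new interval: [2.088125, 2.095547]

After 7 iteration(s), the approximation is c_7 = 2.095547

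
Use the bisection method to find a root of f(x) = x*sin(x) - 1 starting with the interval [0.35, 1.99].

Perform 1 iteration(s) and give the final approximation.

f(x) = x*sin(x) - 1
Initial interval: [0.35, 1.99]

Iteration 1:
  c_1 = (0.350000 + 1.990000)/2 = 1.170000
  f(c_1) = f(1.170000) = 0.077278
  f(a) × f(c) < 0, new interval: [0.350000, 1.170000]

After 1 iteration(s), the approximation is c_1 = 1.170000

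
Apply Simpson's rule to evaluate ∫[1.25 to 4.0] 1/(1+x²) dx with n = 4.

f(x) = 1/(1+x²)
a = 1.25, b = 4.0, n = 4
h = (b - a)/n = 0.687500

Simpson's rule: (h/3)[f(x₀) + 4f(x₁) + 2f(x₂) + ... + f(xₙ)]

x_0 = 1.2500, f(x_0) = 0.390244, coefficient = 1
x_1 = 1.9375, f(x_1) = 0.210353, coefficient = 4
x_2 = 2.6250, f(x_2) = 0.126733, coefficient = 2
x_3 = 3.3125, f(x_3) = 0.083524, coefficient = 4
x_4 = 4.0000, f(x_4) = 0.058824, coefficient = 1

I ≈ (0.687500/3) × 1.878041 = 0.430384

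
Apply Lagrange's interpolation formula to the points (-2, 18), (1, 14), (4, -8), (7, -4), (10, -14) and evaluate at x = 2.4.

Lagrange interpolation formula:
P(x) = Σ yᵢ × Lᵢ(x)
where Lᵢ(x) = Π_{j≠i} (x - xⱼ)/(xᵢ - xⱼ)

L_0(2.4) = (2.4 - 1)/(-2 - 1) × (2.4 - 4)/(-2 - 4) × (2.4 - 7)/(-2 - 7) × (2.4 - 10)/(-2 - 10) = -0.040283
L_1(2.4) = (2.4 - (-2))/(1 - (-2)) × (2.4 - 4)/(1 - 4) × (2.4 - 7)/(1 - 7) × (2.4 - 10)/(1 - 10) = 0.506416
L_2(2.4) = (2.4 - (-2))/(4 - (-2)) × (2.4 - 1)/(4 - 1) × (2.4 - 7)/(4 - 7) × (2.4 - 10)/(4 - 10) = 0.664672
L_3(2.4) = (2.4 - (-2))/(7 - (-2)) × (2.4 - 1)/(7 - 1) × (2.4 - 4)/(7 - 4) × (2.4 - 10)/(7 - 10) = -0.154127
L_4(2.4) = (2.4 - (-2))/(10 - (-2)) × (2.4 - 1)/(10 - 1) × (2.4 - 4)/(10 - 4) × (2.4 - 7)/(10 - 7) = 0.023322

P(2.4) = 18×L_0(2.4) + 14×L_1(2.4) + (-8)×L_2(2.4) + (-4)×L_3(2.4) + (-14)×L_4(2.4)
P(2.4) = 1.337363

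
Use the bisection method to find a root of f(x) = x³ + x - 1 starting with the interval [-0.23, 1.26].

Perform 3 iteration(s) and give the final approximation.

f(x) = x³ + x - 1
Initial interval: [-0.23, 1.26]

Iteration 1:
  c_1 = (-0.230000 + 1.260000)/2 = 0.515000
  f(c_1) = f(0.515000) = -0.348409
  f(a) × f(c) ≥ 0, new interval: [0.515000, 1.260000]
Iteration 2:
  c_2 = (0.515000 + 1.260000)/2 = 0.887500
  f(c_2) = f(0.887500) = 0.586545
  f(a) × f(c) < 0, new interval: [0.515000, 0.887500]
Iteration 3:
  c_3 = (0.515000 + 0.887500)/2 = 0.701250
  f(c_3) = f(0.701250) = 0.046091
  f(a) × f(c) < 0, new interval: [0.515000, 0.701250]

After 3 iteration(s), the approximation is c_3 = 0.701250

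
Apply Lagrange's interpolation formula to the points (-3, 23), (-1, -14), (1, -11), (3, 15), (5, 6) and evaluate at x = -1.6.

Lagrange interpolation formula:
P(x) = Σ yᵢ × Lᵢ(x)
where Lᵢ(x) = Π_{j≠i} (x - xⱼ)/(xᵢ - xⱼ)

L_0(-1.6) = (-1.6 - (-1))/(-3 - (-1)) × (-1.6 - 1)/(-3 - 1) × (-1.6 - 3)/(-3 - 3) × (-1.6 - 5)/(-3 - 5) = 0.123338
L_1(-1.6) = (-1.6 - (-3))/(-1 - (-3)) × (-1.6 - 1)/(-1 - 1) × (-1.6 - 3)/(-1 - 3) × (-1.6 - 5)/(-1 - 5) = 1.151150
L_2(-1.6) = (-1.6 - (-3))/(1 - (-3)) × (-1.6 - (-1))/(1 - (-1)) × (-1.6 - 3)/(1 - 3) × (-1.6 - 5)/(1 - 5) = -0.398475
L_3(-1.6) = (-1.6 - (-3))/(3 - (-3)) × (-1.6 - (-1))/(3 - (-1)) × (-1.6 - 1)/(3 - 1) × (-1.6 - 5)/(3 - 5) = 0.150150
L_4(-1.6) = (-1.6 - (-3))/(5 - (-3)) × (-1.6 - (-1))/(5 - (-1)) × (-1.6 - 1)/(5 - 1) × (-1.6 - 3)/(5 - 3) = -0.026163

P(-1.6) = 23×L_0(-1.6) + (-14)×L_1(-1.6) + (-11)×L_2(-1.6) + 15×L_3(-1.6) + 6×L_4(-1.6)
P(-1.6) = -6.800837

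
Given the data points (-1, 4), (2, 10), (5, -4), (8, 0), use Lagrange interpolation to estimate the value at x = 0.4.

Lagrange interpolation formula:
P(x) = Σ yᵢ × Lᵢ(x)
where Lᵢ(x) = Π_{j≠i} (x - xⱼ)/(xᵢ - xⱼ)

L_0(0.4) = (0.4 - 2)/(-1 - 2) × (0.4 - 5)/(-1 - 5) × (0.4 - 8)/(-1 - 8) = 0.345284
L_1(0.4) = (0.4 - (-1))/(2 - (-1)) × (0.4 - 5)/(2 - 5) × (0.4 - 8)/(2 - 8) = 0.906370
L_2(0.4) = (0.4 - (-1))/(5 - (-1)) × (0.4 - 2)/(5 - 2) × (0.4 - 8)/(5 - 8) = -0.315259
L_3(0.4) = (0.4 - (-1))/(8 - (-1)) × (0.4 - 2)/(8 - 2) × (0.4 - 5)/(8 - 5) = 0.063605

P(0.4) = 4×L_0(0.4) + 10×L_1(0.4) + (-4)×L_2(0.4) + 0×L_3(0.4)
P(0.4) = 11.705877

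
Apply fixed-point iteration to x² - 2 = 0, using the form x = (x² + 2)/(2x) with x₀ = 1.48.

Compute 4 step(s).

Equation: x² - 2 = 0
Fixed-point form: x = (x² + 2)/(2x)
x₀ = 1.48

x_1 = g(1.480000) = 1.415676
x_2 = g(1.415676) = 1.414214
x_3 = g(1.414214) = 1.414214
x_4 = g(1.414214) = 1.414214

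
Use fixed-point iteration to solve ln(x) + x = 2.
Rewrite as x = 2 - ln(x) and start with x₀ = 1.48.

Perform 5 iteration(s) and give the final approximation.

Equation: ln(x) + x = 2
Fixed-point form: x = 2 - ln(x)
x₀ = 1.48

x_1 = g(1.480000) = 1.607958
x_2 = g(1.607958) = 1.525035
x_3 = g(1.525035) = 1.577983
x_4 = g(1.577983) = 1.543853
x_5 = g(1.543853) = 1.565719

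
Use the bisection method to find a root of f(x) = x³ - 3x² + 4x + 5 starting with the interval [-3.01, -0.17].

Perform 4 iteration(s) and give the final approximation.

f(x) = x³ - 3x² + 4x + 5
Initial interval: [-3.01, -0.17]

Iteration 1:
  c_1 = (-3.010000 + (-0.170000))/2 = -1.590000
  f(c_1) = f(-1.590000) = -12.963979
  f(a) × f(c) ≥ 0, new interval: [-1.590000, -0.170000]
Iteration 2:
  c_2 = (-1.590000 + (-0.170000))/2 = -0.880000
  f(c_2) = f(-0.880000) = -1.524672
  f(a) × f(c) ≥ 0, new interval: [-0.880000, -0.170000]
Iteration 3:
  c_3 = (-0.880000 + (-0.170000))/2 = -0.525000
  f(c_3) = f(-0.525000) = 1.928422
  f(a) × f(c) < 0, new interval: [-0.880000, -0.525000]
Iteration 4:
  c_4 = (-0.880000 + (-0.525000))/2 = -0.702500
  f(c_4) = f(-0.702500) = 0.362793
  f(a) × f(c) < 0, new interval: [-0.880000, -0.702500]

After 4 iteration(s), the approximation is c_4 = -0.702500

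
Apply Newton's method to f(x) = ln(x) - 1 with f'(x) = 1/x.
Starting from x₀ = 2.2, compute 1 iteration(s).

f(x) = ln(x) - 1
f'(x) = 1/x
x₀ = 2.2

Newton-Raphson formula: x_{n+1} = x_n - f(x_n)/f'(x_n)

Iteration 1:
  f(2.200000) = -0.211543
  f'(2.200000) = 0.454545
  x_1 = 2.200000 - (-0.211543)/0.454545 = 2.665394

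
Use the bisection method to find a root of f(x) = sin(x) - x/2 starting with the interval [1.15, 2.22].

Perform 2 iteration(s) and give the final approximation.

f(x) = sin(x) - x/2
Initial interval: [1.15, 2.22]

Iteration 1:
  c_1 = (1.150000 + 2.220000)/2 = 1.685000
  f(c_1) = f(1.685000) = 0.150986
  f(a) × f(c) ≥ 0, new interval: [1.685000, 2.220000]
Iteration 2:
  c_2 = (1.685000 + 2.220000)/2 = 1.952500
  f(c_2) = f(1.952500) = -0.048219
  f(a) × f(c) < 0, new interval: [1.685000, 1.952500]

After 2 iteration(s), the approximation is c_2 = 1.952500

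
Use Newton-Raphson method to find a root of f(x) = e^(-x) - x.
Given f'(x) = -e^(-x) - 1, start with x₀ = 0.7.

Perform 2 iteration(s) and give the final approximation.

f(x) = e^(-x) - x
f'(x) = -e^(-x) - 1
x₀ = 0.7

Newton-Raphson formula: x_{n+1} = x_n - f(x_n)/f'(x_n)

Iteration 1:
  f(0.700000) = -0.203415
  f'(0.700000) = -1.496585
  x_1 = 0.700000 - (-0.203415)/(-1.496585) = 0.564081
Iteration 2:
  f(0.564081) = 0.004802
  f'(0.564081) = -1.568883
  x_2 = 0.564081 - 0.004802/(-1.568883) = 0.567142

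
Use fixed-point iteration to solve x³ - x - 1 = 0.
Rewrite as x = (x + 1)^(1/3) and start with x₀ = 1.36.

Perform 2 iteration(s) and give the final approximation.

Equation: x³ - x - 1 = 0
Fixed-point form: x = (x + 1)^(1/3)
x₀ = 1.36

x_1 = g(1.360000) = 1.331386
x_2 = g(1.331386) = 1.325983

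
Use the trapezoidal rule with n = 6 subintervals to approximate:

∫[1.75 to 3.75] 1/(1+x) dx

f(x) = 1/(1+x)
a = 1.75, b = 3.75, n = 6
h = (b - a)/n = 0.333333

Trapezoidal rule: (h/2)[f(x₀) + 2f(x₁) + 2f(x₂) + ... + f(xₙ)]

x_0 = 1.7500, f(x_0) = 0.363636, coefficient = 1
x_1 = 2.0833, f(x_1) = 0.324324, coefficient = 2
x_2 = 2.4167, f(x_2) = 0.292683, coefficient = 2
x_3 = 2.7500, f(x_3) = 0.266667, coefficient = 2
x_4 = 3.0833, f(x_4) = 0.244898, coefficient = 2
x_5 = 3.4167, f(x_5) = 0.226415, coefficient = 2
x_6 = 3.7500, f(x_6) = 0.210526, coefficient = 1

I ≈ (0.333333/2) × 3.284137 = 0.547356
Exact value: 0.546544
Error: 0.000812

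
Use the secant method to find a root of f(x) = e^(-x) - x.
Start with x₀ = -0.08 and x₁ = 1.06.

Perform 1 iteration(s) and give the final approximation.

f(x) = e^(-x) - x
x₀ = -0.08, x₁ = 1.06

Secant formula: x_{n+1} = x_n - f(x_n)(x_n - x_{n-1})/(f(x_n) - f(x_{n-1}))

Iteration 1:
  f(-0.080000) = 1.163287
  f(1.060000) = -0.713544
  x_2 = 1.060000 - (-0.713544)×(1.060000 - (-0.080000))/(-0.713544 - 1.163287)
       = 0.626588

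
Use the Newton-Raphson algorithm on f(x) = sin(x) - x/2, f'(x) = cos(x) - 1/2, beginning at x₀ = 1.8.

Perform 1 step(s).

f(x) = sin(x) - x/2
f'(x) = cos(x) - 1/2
x₀ = 1.8

Newton-Raphson formula: x_{n+1} = x_n - f(x_n)/f'(x_n)

Iteration 1:
  f(1.800000) = 0.073848
  f'(1.800000) = -0.727202
  x_1 = 1.800000 - 0.073848/(-0.727202) = 1.901550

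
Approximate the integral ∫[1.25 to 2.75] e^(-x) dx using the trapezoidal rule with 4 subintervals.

f(x) = e^(-x)
a = 1.25, b = 2.75, n = 4
h = (b - a)/n = 0.375000

Trapezoidal rule: (h/2)[f(x₀) + 2f(x₁) + 2f(x₂) + ... + f(xₙ)]

x_0 = 1.2500, f(x_0) = 0.286505, coefficient = 1
x_1 = 1.6250, f(x_1) = 0.196912, coefficient = 2
x_2 = 2.0000, f(x_2) = 0.135335, coefficient = 2
x_3 = 2.3750, f(x_3) = 0.093014, coefficient = 2
x_4 = 2.7500, f(x_4) = 0.063928, coefficient = 1

I ≈ (0.375000/2) × 1.200956 = 0.225179
Exact value: 0.222577
Error: 0.002602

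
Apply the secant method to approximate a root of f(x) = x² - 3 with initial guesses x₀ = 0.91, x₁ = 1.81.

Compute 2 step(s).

f(x) = x² - 3
x₀ = 0.91, x₁ = 1.81

Secant formula: x_{n+1} = x_n - f(x_n)(x_n - x_{n-1})/(f(x_n) - f(x_{n-1}))

Iteration 1:
  f(0.910000) = -2.171900
  f(1.810000) = 0.276100
  x_2 = 1.810000 - 0.276100×(1.810000 - 0.910000)/(0.276100 - (-2.171900))
       = 1.708493
Iteration 2:
  f(1.810000) = 0.276100
  f(1.708493) = -0.081053
  x_3 = 1.708493 - (-0.081053)×(1.708493 - 1.810000)/(-0.081053 - 0.276100)
       = 1.731529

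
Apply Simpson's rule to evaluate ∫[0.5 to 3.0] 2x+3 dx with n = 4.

f(x) = 2x+3
a = 0.5, b = 3.0, n = 4
h = (b - a)/n = 0.625000

Simpson's rule: (h/3)[f(x₀) + 4f(x₁) + 2f(x₂) + ... + f(xₙ)]

x_0 = 0.5000, f(x_0) = 4.000000, coefficient = 1
x_1 = 1.1250, f(x_1) = 5.250000, coefficient = 4
x_2 = 1.7500, f(x_2) = 6.500000, coefficient = 2
x_3 = 2.3750, f(x_3) = 7.750000, coefficient = 4
x_4 = 3.0000, f(x_4) = 9.000000, coefficient = 1

I ≈ (0.625000/3) × 78.000000 = 16.250000
Exact value: 16.250000
Error: 0.000000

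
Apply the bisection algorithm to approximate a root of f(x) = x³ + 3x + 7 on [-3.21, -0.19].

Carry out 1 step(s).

f(x) = x³ + 3x + 7
Initial interval: [-3.21, -0.19]

Iteration 1:
  c_1 = (-3.210000 + (-0.190000))/2 = -1.700000
  f(c_1) = f(-1.700000) = -3.013000
  f(a) × f(c) ≥ 0, new interval: [-1.700000, -0.190000]

After 1 iteration(s), the approximation is c_1 = -1.700000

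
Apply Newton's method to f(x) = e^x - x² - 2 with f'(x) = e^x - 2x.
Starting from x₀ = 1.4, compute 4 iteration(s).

f(x) = e^x - x² - 2
f'(x) = e^x - 2x
x₀ = 1.4

Newton-Raphson formula: x_{n+1} = x_n - f(x_n)/f'(x_n)

Iteration 1:
  f(1.400000) = 0.095200
  f'(1.400000) = 1.255200
  x_1 = 1.400000 - 0.095200/1.255200 = 1.324156
Iteration 2:
  f(1.324156) = 0.005622
  f'(1.324156) = 1.110699
  x_2 = 1.324156 - 0.005622/1.110699 = 1.319094
Iteration 3:
  f(1.319094) = 0.000022
  f'(1.319094) = 1.101843
  x_3 = 1.319094 - 0.000022/1.101843 = 1.319074
Iteration 4:
  f(1.319074) = 0.000000
  f'(1.319074) = 1.101808
  x_4 = 1.319074 - 0.000000/1.101808 = 1.319074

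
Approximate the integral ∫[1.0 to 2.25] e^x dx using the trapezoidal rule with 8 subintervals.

f(x) = e^x
a = 1.0, b = 2.25, n = 8
h = (b - a)/n = 0.156250

Trapezoidal rule: (h/2)[f(x₀) + 2f(x₁) + 2f(x₂) + ... + f(xₙ)]

x_0 = 1.0000, f(x_0) = 2.718282, coefficient = 1
x_1 = 1.1562, f(x_1) = 3.177993, coefficient = 2
x_2 = 1.3125, f(x_2) = 3.715451, coefficient = 2
x_3 = 1.4688, f(x_3) = 4.343802, coefficient = 2
x_4 = 1.6250, f(x_4) = 5.078419, coefficient = 2
x_5 = 1.7812, f(x_5) = 5.937273, coefficient = 2
x_6 = 1.9375, f(x_6) = 6.941376, coefficient = 2
x_7 = 2.0938, f(x_7) = 8.115291, coefficient = 2
x_8 = 2.2500, f(x_8) = 9.487736, coefficient = 1

I ≈ (0.156250/2) × 86.825227 = 6.783221
Exact value: 6.769454
Error: 0.013767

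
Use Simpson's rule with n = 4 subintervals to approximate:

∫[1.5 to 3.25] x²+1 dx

f(x) = x²+1
a = 1.5, b = 3.25, n = 4
h = (b - a)/n = 0.437500

Simpson's rule: (h/3)[f(x₀) + 4f(x₁) + 2f(x₂) + ... + f(xₙ)]

x_0 = 1.5000, f(x_0) = 3.250000, coefficient = 1
x_1 = 1.9375, f(x_1) = 4.753906, coefficient = 4
x_2 = 2.3750, f(x_2) = 6.640625, coefficient = 2
x_3 = 2.8125, f(x_3) = 8.910156, coefficient = 4
x_4 = 3.2500, f(x_4) = 11.562500, coefficient = 1

I ≈ (0.437500/3) × 82.750000 = 12.067708
Exact value: 12.067708
Error: 0.000000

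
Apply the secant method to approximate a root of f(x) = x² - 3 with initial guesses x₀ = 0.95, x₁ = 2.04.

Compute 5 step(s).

f(x) = x² - 3
x₀ = 0.95, x₁ = 2.04

Secant formula: x_{n+1} = x_n - f(x_n)(x_n - x_{n-1})/(f(x_n) - f(x_{n-1}))

Iteration 1:
  f(0.950000) = -2.097500
  f(2.040000) = 1.161600
  x_2 = 2.040000 - 1.161600×(2.040000 - 0.950000)/(1.161600 - (-2.097500))
       = 1.651505
Iteration 2:
  f(2.040000) = 1.161600
  f(1.651505) = -0.272531
  x_3 = 1.651505 - (-0.272531)×(1.651505 - 2.040000)/(-0.272531 - 1.161600)
       = 1.725332
Iteration 3:
  f(1.651505) = -0.272531
  f(1.725332) = -0.023231
  x_4 = 1.725332 - (-0.023231)×(1.725332 - 1.651505)/(-0.023231 - (-0.272531))
       = 1.732211
Iteration 4:
  f(1.725332) = -0.023231
  f(1.732211) = 0.000555
  x_5 = 1.732211 - 0.000555×(1.732211 - 1.725332)/(0.000555 - (-0.023231))
       = 1.732050
Iteration 5:
  f(1.732211) = 0.000555
  f(1.732050) = -0.000001
  x_6 = 1.732050 - (-0.000001)×(1.732050 - 1.732211)/(-0.000001 - 0.000555)
       = 1.732051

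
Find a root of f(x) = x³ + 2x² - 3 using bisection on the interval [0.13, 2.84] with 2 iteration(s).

f(x) = x³ + 2x² - 3
Initial interval: [0.13, 2.84]

Iteration 1:
  c_1 = (0.130000 + 2.840000)/2 = 1.485000
  f(c_1) = f(1.485000) = 4.685209
  f(a) × f(c) < 0, new interval: [0.130000, 1.485000]
Iteration 2:
  c_2 = (0.130000 + 1.485000)/2 = 0.807500
  f(c_2) = f(0.807500) = -1.169352
  f(a) × f(c) ≥ 0, new interval: [0.807500, 1.485000]

After 2 iteration(s), the approximation is c_2 = 0.807500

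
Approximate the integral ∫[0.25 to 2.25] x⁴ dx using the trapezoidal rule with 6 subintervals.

f(x) = x⁴
a = 0.25, b = 2.25, n = 6
h = (b - a)/n = 0.333333

Trapezoidal rule: (h/2)[f(x₀) + 2f(x₁) + 2f(x₂) + ... + f(xₙ)]

x_0 = 0.2500, f(x_0) = 0.003906, coefficient = 1
x_1 = 0.5833, f(x_1) = 0.115789, coefficient = 2
x_2 = 0.9167, f(x_2) = 0.706067, coefficient = 2
x_3 = 1.2500, f(x_3) = 2.441406, coefficient = 2
x_4 = 1.5833, f(x_4) = 6.284770, coefficient = 2
x_5 = 1.9167, f(x_5) = 13.495419, coefficient = 2
x_6 = 2.2500, f(x_6) = 25.628906, coefficient = 1

I ≈ (0.333333/2) × 71.719715 = 11.953286
Exact value: 11.532812
Error: 0.420473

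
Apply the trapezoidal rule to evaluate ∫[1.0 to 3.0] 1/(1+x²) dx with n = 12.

f(x) = 1/(1+x²)
a = 1.0, b = 3.0, n = 12
h = (b - a)/n = 0.166667

Trapezoidal rule: (h/2)[f(x₀) + 2f(x₁) + 2f(x₂) + ... + f(xₙ)]

x_0 = 1.0000, f(x_0) = 0.500000, coefficient = 1
x_1 = 1.1667, f(x_1) = 0.423529, coefficient = 2
x_2 = 1.3333, f(x_2) = 0.360000, coefficient = 2
x_3 = 1.5000, f(x_3) = 0.307692, coefficient = 2
x_4 = 1.6667, f(x_4) = 0.264706, coefficient = 2
x_5 = 1.8333, f(x_5) = 0.229299, coefficient = 2
x_6 = 2.0000, f(x_6) = 0.200000, coefficient = 2
x_7 = 2.1667, f(x_7) = 0.175610, coefficient = 2
x_8 = 2.3333, f(x_8) = 0.155172, coefficient = 2
x_9 = 2.5000, f(x_9) = 0.137931, coefficient = 2
x_10 = 2.6667, f(x_10) = 0.123288, coefficient = 2
x_11 = 2.8333, f(x_11) = 0.110769, coefficient = 2
x_12 = 3.0000, f(x_12) = 0.100000, coefficient = 1

I ≈ (0.166667/2) × 5.575994 = 0.464666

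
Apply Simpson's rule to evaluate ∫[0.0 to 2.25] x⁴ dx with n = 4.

f(x) = x⁴
a = 0.0, b = 2.25, n = 4
h = (b - a)/n = 0.562500

Simpson's rule: (h/3)[f(x₀) + 4f(x₁) + 2f(x₂) + ... + f(xₙ)]

x_0 = 0.0000, f(x_0) = 0.000000, coefficient = 1
x_1 = 0.5625, f(x_1) = 0.100113, coefficient = 4
x_2 = 1.1250, f(x_2) = 1.601807, coefficient = 2
x_3 = 1.6875, f(x_3) = 8.109146, coefficient = 4
x_4 = 2.2500, f(x_4) = 25.628906, coefficient = 1

I ≈ (0.562500/3) × 61.669556 = 11.563042
Exact value: 11.533008
Error: 0.030034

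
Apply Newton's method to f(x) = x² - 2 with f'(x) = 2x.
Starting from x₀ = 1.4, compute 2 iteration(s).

f(x) = x² - 2
f'(x) = 2x
x₀ = 1.4

Newton-Raphson formula: x_{n+1} = x_n - f(x_n)/f'(x_n)

Iteration 1:
  f(1.400000) = -0.040000
  f'(1.400000) = 2.800000
  x_1 = 1.400000 - (-0.040000)/2.800000 = 1.414286
Iteration 2:
  f(1.414286) = 0.000204
  f'(1.414286) = 2.828571
  x_2 = 1.414286 - 0.000204/2.828571 = 1.414214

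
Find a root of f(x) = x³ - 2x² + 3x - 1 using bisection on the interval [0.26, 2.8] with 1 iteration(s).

f(x) = x³ - 2x² + 3x - 1
Initial interval: [0.26, 2.8]

Iteration 1:
  c_1 = (0.260000 + 2.800000)/2 = 1.530000
  f(c_1) = f(1.530000) = 2.489777
  f(a) × f(c) < 0, new interval: [0.260000, 1.530000]

After 1 iteration(s), the approximation is c_1 = 1.530000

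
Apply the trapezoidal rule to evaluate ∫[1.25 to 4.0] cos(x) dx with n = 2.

f(x) = cos(x)
a = 1.25, b = 4.0, n = 2
h = (b - a)/n = 1.375000

Trapezoidal rule: (h/2)[f(x₀) + 2f(x₁) + 2f(x₂) + ... + f(xₙ)]

x_0 = 1.2500, f(x_0) = 0.315322, coefficient = 1
x_1 = 2.6250, f(x_1) = -0.869507, coefficient = 2
x_2 = 4.0000, f(x_2) = -0.653644, coefficient = 1

I ≈ (1.375000/2) × -2.077336 = -1.428168
Exact value: -1.705787
Error: 0.277619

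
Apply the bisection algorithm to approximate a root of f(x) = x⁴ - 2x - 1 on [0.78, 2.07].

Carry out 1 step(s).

f(x) = x⁴ - 2x - 1
Initial interval: [0.78, 2.07]

Iteration 1:
  c_1 = (0.780000 + 2.070000)/2 = 1.425000
  f(c_1) = f(1.425000) = 0.273438
  f(a) × f(c) < 0, new interval: [0.780000, 1.425000]

After 1 iteration(s), the approximation is c_1 = 1.425000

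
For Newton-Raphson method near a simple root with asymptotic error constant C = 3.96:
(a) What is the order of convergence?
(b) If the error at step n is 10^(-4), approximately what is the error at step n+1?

(a) Newton-Raphson has quadratic (order 2) convergence near simple roots.
    This means |e_{n+1}| ≈ C|e_n|².

(b) With |e_n| = 10^(-4) and C = 3.96:
    |e_{n+1}| ≈ 3.96 × (10^(-4))² = 3.96 × 10^(-8)

(a) 2 (quadratic); (b) |e_{n+1}| ≈ 3.960e-08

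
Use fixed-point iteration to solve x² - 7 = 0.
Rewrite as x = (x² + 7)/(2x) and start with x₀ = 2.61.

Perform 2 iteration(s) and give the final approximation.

Equation: x² - 7 = 0
Fixed-point form: x = (x² + 7)/(2x)
x₀ = 2.61

x_1 = g(2.610000) = 2.645996
x_2 = g(2.645996) = 2.645751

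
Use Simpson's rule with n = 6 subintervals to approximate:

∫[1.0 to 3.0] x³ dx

f(x) = x³
a = 1.0, b = 3.0, n = 6
h = (b - a)/n = 0.333333

Simpson's rule: (h/3)[f(x₀) + 4f(x₁) + 2f(x₂) + ... + f(xₙ)]

x_0 = 1.0000, f(x_0) = 1.000000, coefficient = 1
x_1 = 1.3333, f(x_1) = 2.370370, coefficient = 4
x_2 = 1.6667, f(x_2) = 4.629630, coefficient = 2
x_3 = 2.0000, f(x_3) = 8.000000, coefficient = 4
x_4 = 2.3333, f(x_4) = 12.703704, coefficient = 2
x_5 = 2.6667, f(x_5) = 18.962963, coefficient = 4
x_6 = 3.0000, f(x_6) = 27.000000, coefficient = 1

I ≈ (0.333333/3) × 180.000000 = 20.000000
Exact value: 20.000000
Error: 0.000000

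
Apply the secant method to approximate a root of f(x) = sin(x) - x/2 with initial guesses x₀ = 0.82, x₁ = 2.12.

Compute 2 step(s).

f(x) = sin(x) - x/2
x₀ = 0.82, x₁ = 2.12

Secant formula: x_{n+1} = x_n - f(x_n)(x_n - x_{n-1})/(f(x_n) - f(x_{n-1}))

Iteration 1:
  f(0.820000) = 0.321146
  f(2.120000) = -0.207060
  x_2 = 2.120000 - (-0.207060)×(2.120000 - 0.820000)/(-0.207060 - 0.321146)
       = 1.610393
Iteration 2:
  f(2.120000) = -0.207060
  f(1.610393) = 0.194020
  x_3 = 1.610393 - 0.194020×(1.610393 - 2.120000)/(0.194020 - (-0.207060))
       = 1.856912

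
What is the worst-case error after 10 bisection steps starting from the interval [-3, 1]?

Bisection error bound: |error| ≤ (b-a)/2^n
|error| ≤ (1 - (-3))/2^10 = 4/2^10
|error| ≤ 0.0039062500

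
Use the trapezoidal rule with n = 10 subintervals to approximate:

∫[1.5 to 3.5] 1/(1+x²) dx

f(x) = 1/(1+x²)
a = 1.5, b = 3.5, n = 10
h = (b - a)/n = 0.200000

Trapezoidal rule: (h/2)[f(x₀) + 2f(x₁) + 2f(x₂) + ... + f(xₙ)]

x_0 = 1.5000, f(x_0) = 0.307692, coefficient = 1
x_1 = 1.7000, f(x_1) = 0.257069, coefficient = 2
x_2 = 1.9000, f(x_2) = 0.216920, coefficient = 2
x_3 = 2.1000, f(x_3) = 0.184843, coefficient = 2
x_4 = 2.3000, f(x_4) = 0.158983, coefficient = 2
x_5 = 2.5000, f(x_5) = 0.137931, coefficient = 2
x_6 = 2.7000, f(x_6) = 0.120627, coefficient = 2
x_7 = 2.9000, f(x_7) = 0.106270, coefficient = 2
x_8 = 3.1000, f(x_8) = 0.094251, coefficient = 2
x_9 = 3.3000, f(x_9) = 0.084104, coefficient = 2
x_10 = 3.5000, f(x_10) = 0.075472, coefficient = 1

I ≈ (0.200000/2) × 3.105160 = 0.310516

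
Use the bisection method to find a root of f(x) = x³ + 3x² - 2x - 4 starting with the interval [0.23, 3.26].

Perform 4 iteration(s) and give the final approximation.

f(x) = x³ + 3x² - 2x - 4
Initial interval: [0.23, 3.26]

Iteration 1:
  c_1 = (0.230000 + 3.260000)/2 = 1.745000
  f(c_1) = f(1.745000) = 6.958644
  f(a) × f(c) < 0, new interval: [0.230000, 1.745000]
Iteration 2:
  c_2 = (0.230000 + 1.745000)/2 = 0.987500
  f(c_2) = f(0.987500) = -2.086564
  f(a) × f(c) ≥ 0, new interval: [0.987500, 1.745000]
Iteration 3:
  c_3 = (0.987500 + 1.745000)/2 = 1.366250
  f(c_3) = f(1.366250) = 1.417713
  f(a) × f(c) < 0, new interval: [0.987500, 1.366250]
Iteration 4:
  c_4 = (0.987500 + 1.366250)/2 = 1.176875
  f(c_4) = f(1.176875) = -0.568633
  f(a) × f(c) ≥ 0, new interval: [1.176875, 1.366250]

After 4 iteration(s), the approximation is c_4 = 1.176875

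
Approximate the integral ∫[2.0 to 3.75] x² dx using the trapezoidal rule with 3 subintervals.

f(x) = x²
a = 2.0, b = 3.75, n = 3
h = (b - a)/n = 0.583333

Trapezoidal rule: (h/2)[f(x₀) + 2f(x₁) + 2f(x₂) + ... + f(xₙ)]

x_0 = 2.0000, f(x_0) = 4.000000, coefficient = 1
x_1 = 2.5833, f(x_1) = 6.673611, coefficient = 2
x_2 = 3.1667, f(x_2) = 10.027778, coefficient = 2
x_3 = 3.7500, f(x_3) = 14.062500, coefficient = 1

I ≈ (0.583333/2) × 51.465278 = 15.010706
Exact value: 14.911458
Error: 0.099248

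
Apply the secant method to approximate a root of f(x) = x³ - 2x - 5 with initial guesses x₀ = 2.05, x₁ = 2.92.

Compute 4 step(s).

f(x) = x³ - 2x - 5
x₀ = 2.05, x₁ = 2.92

Secant formula: x_{n+1} = x_n - f(x_n)(x_n - x_{n-1})/(f(x_n) - f(x_{n-1}))

Iteration 1:
  f(2.050000) = -0.484875
  f(2.920000) = 14.057088
  x_2 = 2.920000 - 14.057088×(2.920000 - 2.050000)/(14.057088 - (-0.484875))
       = 2.079009
Iteration 2:
  f(2.920000) = 14.057088
  f(2.079009) = -0.171967
  x_3 = 2.079009 - (-0.171967)×(2.079009 - 2.920000)/(-0.171967 - 14.057088)
       = 2.089172
Iteration 3:
  f(2.079009) = -0.171967
  f(2.089172) = -0.059856
  x_4 = 2.089172 - (-0.059856)×(2.089172 - 2.079009)/(-0.059856 - (-0.171967))
       = 2.094599
Iteration 4:
  f(2.089172) = -0.059856
  f(2.094599) = 0.000530
  x_5 = 2.094599 - 0.000530×(2.094599 - 2.089172)/(0.000530 - (-0.059856))
       = 2.094551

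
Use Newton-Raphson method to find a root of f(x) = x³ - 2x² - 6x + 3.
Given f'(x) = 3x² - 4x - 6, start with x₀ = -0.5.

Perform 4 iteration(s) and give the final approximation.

f(x) = x³ - 2x² - 6x + 3
f'(x) = 3x² - 4x - 6
x₀ = -0.5

Newton-Raphson formula: x_{n+1} = x_n - f(x_n)/f'(x_n)

Iteration 1:
  f(-0.500000) = 5.375000
  f'(-0.500000) = -3.250000
  x_1 = -0.500000 - 5.375000/(-3.250000) = 1.153846
Iteration 2:
  f(1.153846) = -5.049613
  f'(1.153846) = -6.621302
  x_2 = 1.153846 - (-5.049613)/(-6.621302) = 0.391215
Iteration 3:
  f(0.391215) = 0.406489
  f'(0.391215) = -7.105712
  x_3 = 0.391215 - 0.406489/(-7.105712) = 0.448421
Iteration 4:
  f(0.448421) = -0.002517
  f'(0.448421) = -7.190439
  x_4 = 0.448421 - (-0.002517)/(-7.190439) = 0.448071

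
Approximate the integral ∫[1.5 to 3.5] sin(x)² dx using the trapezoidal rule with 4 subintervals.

f(x) = sin(x)²
a = 1.5, b = 3.5, n = 4
h = (b - a)/n = 0.500000

Trapezoidal rule: (h/2)[f(x₀) + 2f(x₁) + 2f(x₂) + ... + f(xₙ)]

x_0 = 1.5000, f(x_0) = 0.994996, coefficient = 1
x_1 = 2.0000, f(x_1) = 0.826822, coefficient = 2
x_2 = 2.5000, f(x_2) = 0.358169, coefficient = 2
x_3 = 3.0000, f(x_3) = 0.019915, coefficient = 2
x_4 = 3.5000, f(x_4) = 0.123049, coefficient = 1

I ≈ (0.500000/2) × 3.527856 = 0.881964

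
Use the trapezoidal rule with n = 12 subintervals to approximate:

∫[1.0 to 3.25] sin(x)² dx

f(x) = sin(x)²
a = 1.0, b = 3.25, n = 12
h = (b - a)/n = 0.187500

Trapezoidal rule: (h/2)[f(x₀) + 2f(x₁) + 2f(x₂) + ... + f(xₙ)]

x_0 = 1.0000, f(x_0) = 0.708073, coefficient = 1
x_1 = 1.1875, f(x_1) = 0.860139, coefficient = 2
x_2 = 1.3750, f(x_2) = 0.962151, coefficient = 2
x_3 = 1.5625, f(x_3) = 0.999931, coefficient = 2
x_4 = 1.7500, f(x_4) = 0.968228, coefficient = 2
x_5 = 1.9375, f(x_5) = 0.871449, coefficient = 2
x_6 = 2.1250, f(x_6) = 0.723044, coefficient = 2
x_7 = 2.3125, f(x_7) = 0.543639, coefficient = 2
x_8 = 2.5000, f(x_8) = 0.358169, coefficient = 2
x_9 = 2.6875, f(x_9) = 0.192411, coefficient = 2
x_10 = 2.8750, f(x_10) = 0.069404, coefficient = 2
x_11 = 3.0625, f(x_11) = 0.006243, coefficient = 2
x_12 = 3.2500, f(x_12) = 0.011706, coefficient = 1

I ≈ (0.187500/2) × 13.829396 = 1.296506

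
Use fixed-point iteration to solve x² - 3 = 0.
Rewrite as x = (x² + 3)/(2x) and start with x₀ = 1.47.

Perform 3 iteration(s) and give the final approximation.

Equation: x² - 3 = 0
Fixed-point form: x = (x² + 3)/(2x)
x₀ = 1.47

x_1 = g(1.470000) = 1.755408
x_2 = g(1.755408) = 1.732206
x_3 = g(1.732206) = 1.732051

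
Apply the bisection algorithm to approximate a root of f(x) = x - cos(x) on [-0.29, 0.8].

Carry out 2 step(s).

f(x) = x - cos(x)
Initial interval: [-0.29, 0.8]

Iteration 1:
  c_1 = (-0.290000 + 0.800000)/2 = 0.255000
  f(c_1) = f(0.255000) = -0.712663
  f(a) × f(c) ≥ 0, new interval: [0.255000, 0.800000]
Iteration 2:
  c_2 = (0.255000 + 0.800000)/2 = 0.527500
  f(c_2) = f(0.527500) = -0.336568
  f(a) × f(c) ≥ 0, new interval: [0.527500, 0.800000]

After 2 iteration(s), the approximation is c_2 = 0.527500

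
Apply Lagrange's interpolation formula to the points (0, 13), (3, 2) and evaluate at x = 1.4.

Lagrange interpolation formula:
P(x) = Σ yᵢ × Lᵢ(x)
where Lᵢ(x) = Π_{j≠i} (x - xⱼ)/(xᵢ - xⱼ)

L_0(1.4) = (1.4 - 3)/(0 - 3) = 0.533333
L_1(1.4) = (1.4 - 0)/(3 - 0) = 0.466667

P(1.4) = 13×L_0(1.4) + 2×L_1(1.4)
P(1.4) = 7.866667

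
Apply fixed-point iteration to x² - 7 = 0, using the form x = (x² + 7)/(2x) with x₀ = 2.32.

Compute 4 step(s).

Equation: x² - 7 = 0
Fixed-point form: x = (x² + 7)/(2x)
x₀ = 2.32

x_1 = g(2.320000) = 2.668621
x_2 = g(2.668621) = 2.645849
x_3 = g(2.645849) = 2.645751
x_4 = g(2.645751) = 2.645751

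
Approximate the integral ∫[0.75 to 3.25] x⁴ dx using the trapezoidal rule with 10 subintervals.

f(x) = x⁴
a = 0.75, b = 3.25, n = 10
h = (b - a)/n = 0.250000

Trapezoidal rule: (h/2)[f(x₀) + 2f(x₁) + 2f(x₂) + ... + f(xₙ)]

x_0 = 0.7500, f(x_0) = 0.316406, coefficient = 1
x_1 = 1.0000, f(x_1) = 1.000000, coefficient = 2
x_2 = 1.2500, f(x_2) = 2.441406, coefficient = 2
x_3 = 1.5000, f(x_3) = 5.062500, coefficient = 2
x_4 = 1.7500, f(x_4) = 9.378906, coefficient = 2
x_5 = 2.0000, f(x_5) = 16.000000, coefficient = 2
x_6 = 2.2500, f(x_6) = 25.628906, coefficient = 2
x_7 = 2.5000, f(x_7) = 39.062500, coefficient = 2
x_8 = 2.7500, f(x_8) = 57.191406, coefficient = 2
x_9 = 3.0000, f(x_9) = 81.000000, coefficient = 2
x_10 = 3.2500, f(x_10) = 111.566406, coefficient = 1

I ≈ (0.250000/2) × 585.414062 = 73.176758
Exact value: 72.470703
Error: 0.706055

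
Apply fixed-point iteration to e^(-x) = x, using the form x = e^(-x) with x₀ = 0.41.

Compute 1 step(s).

Equation: e^(-x) = x
Fixed-point form: x = e^(-x)
x₀ = 0.41

x_1 = g(0.410000) = 0.663650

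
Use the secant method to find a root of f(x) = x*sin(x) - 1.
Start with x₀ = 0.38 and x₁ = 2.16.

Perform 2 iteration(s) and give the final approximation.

f(x) = x*sin(x) - 1
x₀ = 0.38, x₁ = 2.16

Secant formula: x_{n+1} = x_n - f(x_n)(x_n - x_{n-1})/(f(x_n) - f(x_{n-1}))

Iteration 1:
  f(0.380000) = -0.859050
  f(2.160000) = 0.795788
  x_2 = 2.160000 - 0.795788×(2.160000 - 0.380000)/(0.795788 - (-0.859050))
       = 1.304023
Iteration 2:
  f(2.160000) = 0.795788
  f(1.304023) = 0.257896
  x_3 = 1.304023 - 0.257896×(1.304023 - 2.160000)/(0.257896 - 0.795788)
       = 0.893621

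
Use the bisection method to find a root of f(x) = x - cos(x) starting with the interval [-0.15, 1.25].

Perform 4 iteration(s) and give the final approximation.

f(x) = x - cos(x)
Initial interval: [-0.15, 1.25]

Iteration 1:
  c_1 = (-0.150000 + 1.250000)/2 = 0.550000
  f(c_1) = f(0.550000) = -0.302525
  f(a) × f(c) ≥ 0, new interval: [0.550000, 1.250000]
Iteration 2:
  c_2 = (0.550000 + 1.250000)/2 = 0.900000
  f(c_2) = f(0.900000) = 0.278390
  f(a) × f(c) < 0, new interval: [0.550000, 0.900000]
Iteration 3:
  c_3 = (0.550000 + 0.900000)/2 = 0.725000
  f(c_3) = f(0.725000) = -0.023499
  f(a) × f(c) ≥ 0, new interval: [0.725000, 0.900000]
Iteration 4:
  c_4 = (0.725000 + 0.900000)/2 = 0.812500
  f(c_4) = f(0.812500) = 0.124814
  f(a) × f(c) < 0, new interval: [0.725000, 0.812500]

After 4 iteration(s), the approximation is c_4 = 0.812500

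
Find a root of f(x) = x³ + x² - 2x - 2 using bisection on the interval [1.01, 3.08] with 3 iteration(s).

f(x) = x³ + x² - 2x - 2
Initial interval: [1.01, 3.08]

Iteration 1:
  c_1 = (1.010000 + 3.080000)/2 = 2.045000
  f(c_1) = f(2.045000) = 6.644266
  f(a) × f(c) < 0, new interval: [1.010000, 2.045000]
Iteration 2:
  c_2 = (1.010000 + 2.045000)/2 = 1.527500
  f(c_2) = f(1.527500) = 0.842305
  f(a) × f(c) < 0, new interval: [1.010000, 1.527500]
Iteration 3:
  c_3 = (1.010000 + 1.527500)/2 = 1.268750
  f(c_3) = f(1.268750) = -0.885433
  f(a) × f(c) ≥ 0, new interval: [1.268750, 1.527500]

After 3 iteration(s), the approximation is c_3 = 1.268750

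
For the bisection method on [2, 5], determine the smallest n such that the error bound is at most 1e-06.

We need (b-a)/2^n ≤ 1e-06
(5 - 2)/2^n ≤ 1e-06
3/2^n ≤ 1e-06
2^n ≥ 3000000
n ≥ log₂(3000000) = 21.52
n ≥ 22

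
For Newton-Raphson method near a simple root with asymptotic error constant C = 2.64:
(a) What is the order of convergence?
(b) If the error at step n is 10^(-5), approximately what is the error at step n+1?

(a) Newton-Raphson has quadratic (order 2) convergence near simple roots.
    This means |e_{n+1}| ≈ C|e_n|².

(b) With |e_n| = 10^(-5) and C = 2.64:
    |e_{n+1}| ≈ 2.64 × (10^(-5))² = 2.64 × 10^(-10)

(a) 2 (quadratic); (b) |e_{n+1}| ≈ 2.640e-10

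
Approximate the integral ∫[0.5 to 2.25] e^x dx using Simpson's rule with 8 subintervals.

f(x) = e^x
a = 0.5, b = 2.25, n = 8
h = (b - a)/n = 0.218750

Simpson's rule: (h/3)[f(x₀) + 4f(x₁) + 2f(x₂) + ... + f(xₙ)]

x_0 = 0.5000, f(x_0) = 1.648721, coefficient = 1
x_1 = 0.7188, f(x_1) = 2.051867, coefficient = 4
x_2 = 0.9375, f(x_2) = 2.553589, coefficient = 2
x_3 = 1.1562, f(x_3) = 3.177993, coefficient = 4
x_4 = 1.3750, f(x_4) = 3.955077, coefficient = 2
x_5 = 1.5938, f(x_5) = 4.922173, coefficient = 4
x_6 = 1.8125, f(x_6) = 6.125743, coefficient = 2
x_7 = 2.0312, f(x_7) = 7.623610, coefficient = 4
x_8 = 2.2500, f(x_8) = 9.487736, coefficient = 1

I ≈ (0.218750/3) × 107.507845 = 7.839114
Exact value: 7.839015
Error: 0.000099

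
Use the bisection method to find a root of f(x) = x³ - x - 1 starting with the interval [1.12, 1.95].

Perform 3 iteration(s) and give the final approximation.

f(x) = x³ - x - 1
Initial interval: [1.12, 1.95]

Iteration 1:
  c_1 = (1.120000 + 1.950000)/2 = 1.535000
  f(c_1) = f(1.535000) = 1.081805
  f(a) × f(c) < 0, new interval: [1.120000, 1.535000]
Iteration 2:
  c_2 = (1.120000 + 1.535000)/2 = 1.327500
  f(c_2) = f(1.327500) = 0.011895
  f(a) × f(c) < 0, new interval: [1.120000, 1.327500]
Iteration 3:
  c_3 = (1.120000 + 1.327500)/2 = 1.223750
  f(c_3) = f(1.223750) = -0.391106
  f(a) × f(c) ≥ 0, new interval: [1.223750, 1.327500]

After 3 iteration(s), the approximation is c_3 = 1.223750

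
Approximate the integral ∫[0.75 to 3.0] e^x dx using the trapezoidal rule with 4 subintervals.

f(x) = e^x
a = 0.75, b = 3.0, n = 4
h = (b - a)/n = 0.562500

Trapezoidal rule: (h/2)[f(x₀) + 2f(x₁) + 2f(x₂) + ... + f(xₙ)]

x_0 = 0.7500, f(x_0) = 2.117000, coefficient = 1
x_1 = 1.3125, f(x_1) = 3.715451, coefficient = 2
x_2 = 1.8750, f(x_2) = 6.520819, coefficient = 2
x_3 = 2.4375, f(x_3) = 11.444394, coefficient = 2
x_4 = 3.0000, f(x_4) = 20.085537, coefficient = 1

I ≈ (0.562500/2) × 65.563865 = 18.439837
Exact value: 17.968537
Error: 0.471300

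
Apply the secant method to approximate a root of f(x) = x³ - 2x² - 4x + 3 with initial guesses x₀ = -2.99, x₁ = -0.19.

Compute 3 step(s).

f(x) = x³ - 2x² - 4x + 3
x₀ = -2.99, x₁ = -0.19

Secant formula: x_{n+1} = x_n - f(x_n)(x_n - x_{n-1})/(f(x_n) - f(x_{n-1}))

Iteration 1:
  f(-2.990000) = -29.651099
  f(-0.190000) = 3.680941
  x_2 = -0.190000 - 3.680941×(-0.190000 - (-2.990000))/(3.680941 - (-29.651099))
       = -0.499211
Iteration 2:
  f(-0.190000) = 3.680941
  f(-0.499211) = 4.374012
  x_3 = -0.499211 - 4.374012×(-0.499211 - (-0.190000))/(4.374012 - 3.680941)
       = 1.452239
Iteration 3:
  f(-0.499211) = 4.374012
  f(1.452239) = -3.964183
  x_4 = 1.452239 - (-3.964183)×(1.452239 - (-0.499211))/(-3.964183 - 4.374012)
       = 0.524472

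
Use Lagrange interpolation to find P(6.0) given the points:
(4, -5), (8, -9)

Lagrange interpolation formula:
P(x) = Σ yᵢ × Lᵢ(x)
where Lᵢ(x) = Π_{j≠i} (x - xⱼ)/(xᵢ - xⱼ)

L_0(6.0) = (6.0 - 8)/(4 - 8) = 0.500000
L_1(6.0) = (6.0 - 4)/(8 - 4) = 0.500000

P(6.0) = (-5)×L_0(6.0) + (-9)×L_1(6.0)
P(6.0) = -7.000000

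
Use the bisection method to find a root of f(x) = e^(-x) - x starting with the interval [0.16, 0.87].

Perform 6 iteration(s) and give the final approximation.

f(x) = e^(-x) - x
Initial interval: [0.16, 0.87]

Iteration 1:
  c_1 = (0.160000 + 0.870000)/2 = 0.515000
  f(c_1) = f(0.515000) = 0.082501
  f(a) × f(c) ≥ 0, new interval: [0.515000, 0.870000]
Iteration 2:
  c_2 = (0.515000 + 0.870000)/2 = 0.692500
  f(c_2) = f(0.692500) = -0.192176
  f(a) × f(c) < 0, new interval: [0.515000, 0.692500]
Iteration 3:
  c_3 = (0.515000 + 0.692500)/2 = 0.603750
  f(c_3) = f(0.603750) = -0.056993
  f(a) × f(c) < 0, new interval: [0.515000, 0.603750]
Iteration 4:
  c_4 = (0.515000 + 0.603750)/2 = 0.559375
  f(c_4) = f(0.559375) = 0.012191
  f(a) × f(c) ≥ 0, new interval: [0.559375, 0.603750]
Iteration 5:
  c_5 = (0.559375 + 0.603750)/2 = 0.581562
  f(c_5) = f(0.581562) = -0.022538
  f(a) × f(c) < 0, new interval: [0.559375, 0.581562]
Iteration 6:
  c_6 = (0.559375 + 0.581562)/2 = 0.570469
  f(c_6) = f(0.570469) = -0.005208
  f(a) × f(c) < 0, new interval: [0.559375, 0.570469]

After 6 iteration(s), the approximation is c_6 = 0.570469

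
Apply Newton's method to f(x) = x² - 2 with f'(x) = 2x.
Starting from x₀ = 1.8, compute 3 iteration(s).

f(x) = x² - 2
f'(x) = 2x
x₀ = 1.8

Newton-Raphson formula: x_{n+1} = x_n - f(x_n)/f'(x_n)

Iteration 1:
  f(1.800000) = 1.240000
  f'(1.800000) = 3.600000
  x_1 = 1.800000 - 1.240000/3.600000 = 1.455556
Iteration 2:
  f(1.455556) = 0.118642
  f'(1.455556) = 2.911111
  x_2 = 1.455556 - 0.118642/2.911111 = 1.414801
Iteration 3:
  f(1.414801) = 0.001661
  f'(1.414801) = 2.829601
  x_3 = 1.414801 - 0.001661/2.829601 = 1.414214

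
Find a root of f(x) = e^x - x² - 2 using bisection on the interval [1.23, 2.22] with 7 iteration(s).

f(x) = e^x - x² - 2
Initial interval: [1.23, 2.22]

Iteration 1:
  c_1 = (1.230000 + 2.220000)/2 = 1.725000
  f(c_1) = f(1.725000) = 0.636896
  f(a) × f(c) < 0, new interval: [1.230000, 1.725000]
Iteration 2:
  c_2 = (1.230000 + 1.725000)/2 = 1.477500
  f(c_2) = f(1.477500) = 0.198971
  f(a) × f(c) < 0, new interval: [1.230000, 1.477500]
Iteration 3:
  c_3 = (1.230000 + 1.477500)/2 = 1.353750
  f(c_3) = f(1.353750) = 0.039279
  f(a) × f(c) < 0, new interval: [1.230000, 1.353750]
Iteration 4:
  c_4 = (1.230000 + 1.353750)/2 = 1.291875
  f(c_4) = f(1.291875) = -0.029337
  f(a) × f(c) ≥ 0, new interval: [1.291875, 1.353750]
Iteration 5:
  c_5 = (1.291875 + 1.353750)/2 = 1.322812
  f(c_5) = f(1.322812) = 0.004132
  f(a) × f(c) < 0, new interval: [1.291875, 1.322812]
Iteration 6:
  c_6 = (1.291875 + 1.322812)/2 = 1.307344
  f(c_6) = f(1.307344) = -0.012805
  f(a) × f(c) ≥ 0, new interval: [1.307344, 1.322812]
Iteration 7:
  c_7 = (1.307344 + 1.322812)/2 = 1.315078
  f(c_7) = f(1.315078) = -0.004388
  f(a) × f(c) ≥ 0, new interval: [1.315078, 1.322812]

After 7 iteration(s), the approximation is c_7 = 1.315078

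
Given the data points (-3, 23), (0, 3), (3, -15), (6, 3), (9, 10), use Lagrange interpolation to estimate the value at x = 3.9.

Lagrange interpolation formula:
P(x) = Σ yᵢ × Lᵢ(x)
where Lᵢ(x) = Π_{j≠i} (x - xⱼ)/(xᵢ - xⱼ)

L_0(3.9) = (3.9 - 0)/(-3 - 0) × (3.9 - 3)/(-3 - 3) × (3.9 - 6)/(-3 - 6) × (3.9 - 9)/(-3 - 9) = 0.019338
L_1(3.9) = (3.9 - (-3))/(0 - (-3)) × (3.9 - 3)/(0 - 3) × (3.9 - 6)/(0 - 6) × (3.9 - 9)/(0 - 9) = -0.136850
L_2(3.9) = (3.9 - (-3))/(3 - (-3)) × (3.9 - 0)/(3 - 0) × (3.9 - 6)/(3 - 6) × (3.9 - 9)/(3 - 9) = 0.889525
L_3(3.9) = (3.9 - (-3))/(6 - (-3)) × (3.9 - 0)/(6 - 0) × (3.9 - 3)/(6 - 3) × (3.9 - 9)/(6 - 9) = 0.254150
L_4(3.9) = (3.9 - (-3))/(9 - (-3)) × (3.9 - 0)/(9 - 0) × (3.9 - 3)/(9 - 3) × (3.9 - 6)/(9 - 6) = -0.026163

P(3.9) = 23×L_0(3.9) + 3×L_1(3.9) + (-15)×L_2(3.9) + 3×L_3(3.9) + 10×L_4(3.9)
P(3.9) = -12.807838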